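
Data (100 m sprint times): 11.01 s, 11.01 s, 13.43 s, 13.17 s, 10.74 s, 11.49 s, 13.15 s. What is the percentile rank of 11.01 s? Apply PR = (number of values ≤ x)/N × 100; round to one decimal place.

N = 7.
Strictly below 11.01: 1. Equal to 11.01: 2.
PR = 3/7 × 100 = 42.9

42.9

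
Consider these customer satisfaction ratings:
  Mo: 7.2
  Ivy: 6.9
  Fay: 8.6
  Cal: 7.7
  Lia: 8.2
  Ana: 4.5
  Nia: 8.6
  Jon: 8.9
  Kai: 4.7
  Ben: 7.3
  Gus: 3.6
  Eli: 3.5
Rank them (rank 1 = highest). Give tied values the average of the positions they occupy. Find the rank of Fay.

2.5

Sorted (descending): 8.9, 8.6, 8.6, 8.2, 7.7, 7.3, 7.2, 6.9, 4.7, 4.5, 3.6, 3.5
The 2 values of 8.6 occupy positions 2–3 → average rank (2+3)/2 = 2.5.
Fay has value 8.6 → rank 2.5.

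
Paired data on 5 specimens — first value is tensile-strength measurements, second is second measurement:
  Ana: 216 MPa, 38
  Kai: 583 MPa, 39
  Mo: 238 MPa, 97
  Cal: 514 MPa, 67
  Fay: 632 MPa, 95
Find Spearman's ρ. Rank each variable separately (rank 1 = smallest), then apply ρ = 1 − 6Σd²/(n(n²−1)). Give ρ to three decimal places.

Ranks of variable 1: 1, 4, 2, 3, 5
Ranks of variable 2: 1, 2, 5, 3, 4
d = r₁ − r₂: 0, 2, -3, 0, 1
d²: 0, 4, 9, 0, 1; Σd² = 14
ρ = 1 − 6·14/(5·24) = 1 − 84/120 = 0.300

0.300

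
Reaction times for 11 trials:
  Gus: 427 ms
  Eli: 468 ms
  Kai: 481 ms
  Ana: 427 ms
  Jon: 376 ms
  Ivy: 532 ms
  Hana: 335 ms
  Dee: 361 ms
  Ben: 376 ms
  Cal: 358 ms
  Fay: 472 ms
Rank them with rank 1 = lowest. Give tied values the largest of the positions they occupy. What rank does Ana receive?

7

Sorted (ascending): 335, 358, 361, 376, 376, 427, 427, 468, 472, 481, 532
The 2 values of 376 occupy positions 4–5 → each gets rank 5.
The 2 values of 427 occupy positions 6–7 → each gets rank 7.
Ana has value 427 ms → rank 7.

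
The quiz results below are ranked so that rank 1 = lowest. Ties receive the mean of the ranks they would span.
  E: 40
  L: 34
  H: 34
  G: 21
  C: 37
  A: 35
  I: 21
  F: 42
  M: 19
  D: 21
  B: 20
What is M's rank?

Sorted (ascending): 19, 20, 21, 21, 21, 34, 34, 35, 37, 40, 42
The 3 values of 21 occupy positions 3–5 → average rank 4.
The 2 values of 34 occupy positions 6–7 → average rank (6+7)/2 = 6.5.
M has value 19 → rank 1.

1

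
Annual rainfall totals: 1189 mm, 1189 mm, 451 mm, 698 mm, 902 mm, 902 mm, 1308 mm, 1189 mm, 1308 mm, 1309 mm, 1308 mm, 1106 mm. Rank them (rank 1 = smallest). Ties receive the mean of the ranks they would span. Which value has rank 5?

Sorted (ascending): 451, 698, 902, 902, 1106, 1189, 1189, 1189, 1308, 1308, 1308, 1309
The 2 values of 902 occupy positions 3–4 → average rank (3+4)/2 = 3.5.
The 3 values of 1189 occupy positions 6–8 → average rank 7.
The 3 values of 1308 occupy positions 9–11 → average rank 10.
Rank 5 → value 1106.

1106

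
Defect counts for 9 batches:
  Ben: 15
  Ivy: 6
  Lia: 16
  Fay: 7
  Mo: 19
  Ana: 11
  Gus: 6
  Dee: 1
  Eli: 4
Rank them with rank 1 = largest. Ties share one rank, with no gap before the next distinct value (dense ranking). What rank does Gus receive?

6

Sorted (descending): 19, 16, 15, 11, 7, 6, 6, 4, 1
The 2 values of 6 share dense rank 6.
Remaining distinct values take the next consecutive integers.
Gus has value 6 → rank 6.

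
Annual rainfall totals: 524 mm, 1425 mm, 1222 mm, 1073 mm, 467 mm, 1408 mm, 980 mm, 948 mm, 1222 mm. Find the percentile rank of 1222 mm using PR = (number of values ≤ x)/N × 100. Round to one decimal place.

77.8

N = 9.
Strictly below 1222: 5. Equal to 1222: 2.
PR = 7/9 × 100 = 77.8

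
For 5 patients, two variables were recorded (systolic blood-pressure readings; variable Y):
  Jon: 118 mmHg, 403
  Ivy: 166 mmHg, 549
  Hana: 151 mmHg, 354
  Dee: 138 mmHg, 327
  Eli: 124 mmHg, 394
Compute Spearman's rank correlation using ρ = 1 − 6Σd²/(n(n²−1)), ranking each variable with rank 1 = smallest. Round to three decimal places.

Ranks of variable 1: 1, 5, 4, 3, 2
Ranks of variable 2: 4, 5, 2, 1, 3
d = r₁ − r₂: -3, 0, 2, 2, -1
d²: 9, 0, 4, 4, 1; Σd² = 18
ρ = 1 − 6·18/(5·24) = 1 − 108/120 = 0.100

0.100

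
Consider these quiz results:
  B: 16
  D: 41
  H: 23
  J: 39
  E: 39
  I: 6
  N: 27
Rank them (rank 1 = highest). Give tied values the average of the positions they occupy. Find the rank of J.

2.5

Sorted (descending): 41, 39, 39, 27, 23, 16, 6
The 2 values of 39 occupy positions 2–3 → average rank (2+3)/2 = 2.5.
J has value 39 → rank 2.5.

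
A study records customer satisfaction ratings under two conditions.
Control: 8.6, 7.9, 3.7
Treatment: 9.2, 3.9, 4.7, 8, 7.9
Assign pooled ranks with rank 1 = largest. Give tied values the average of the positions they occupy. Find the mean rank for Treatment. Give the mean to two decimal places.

4.30

Sorted (descending): 9.2, 8.6, 8, 7.9, 7.9, 4.7, 3.9, 3.7
The 2 values of 7.9 occupy positions 4–5 → average rank (4+5)/2 = 4.5.
Treatment values → pooled ranks: 9.2→1, 3.9→7, 4.7→6, 8→3, 7.9→4.5
Mean rank = (1 + 7 + 6 + 3 + 4.5) / 5 = 4.30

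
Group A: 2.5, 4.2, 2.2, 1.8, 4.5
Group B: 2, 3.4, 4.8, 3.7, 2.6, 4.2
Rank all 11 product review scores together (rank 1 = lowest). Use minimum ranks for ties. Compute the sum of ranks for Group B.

39

Sorted (ascending): 1.8, 2, 2.2, 2.5, 2.6, 3.4, 3.7, 4.2, 4.2, 4.5, 4.8
The 2 values of 4.2 occupy positions 8–9 → each gets rank 8.
Group B values → pooled ranks: 2→2, 3.4→6, 4.8→11, 3.7→7, 2.6→5, 4.2→8
Rank sum = 2 + 6 + 11 + 7 + 5 + 8 = 39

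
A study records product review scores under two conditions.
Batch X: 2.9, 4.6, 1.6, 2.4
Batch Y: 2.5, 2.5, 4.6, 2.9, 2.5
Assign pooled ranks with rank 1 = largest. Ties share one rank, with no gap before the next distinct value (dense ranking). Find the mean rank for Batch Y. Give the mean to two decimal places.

Sorted (descending): 4.6, 4.6, 2.9, 2.9, 2.5, 2.5, 2.5, 2.4, 1.6
The 2 values of 4.6 share dense rank 1.
The 2 values of 2.9 share dense rank 2.
The 3 values of 2.5 share dense rank 3.
Remaining distinct values take the next consecutive integers.
Batch Y values → pooled ranks: 2.5→3, 2.5→3, 4.6→1, 2.9→2, 2.5→3
Mean rank = (3 + 3 + 1 + 2 + 3) / 5 = 2.40

2.40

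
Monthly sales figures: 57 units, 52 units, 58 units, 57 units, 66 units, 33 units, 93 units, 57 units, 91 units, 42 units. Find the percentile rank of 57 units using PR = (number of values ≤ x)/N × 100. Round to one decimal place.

60.0

N = 10.
Strictly below 57: 3. Equal to 57: 3.
PR = 6/10 × 100 = 60.0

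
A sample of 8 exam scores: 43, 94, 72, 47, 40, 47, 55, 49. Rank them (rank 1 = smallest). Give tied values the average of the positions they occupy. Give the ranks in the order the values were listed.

Sorted (ascending): 40, 43, 47, 47, 49, 55, 72, 94
The 2 values of 47 occupy positions 3–4 → average rank (3+4)/2 = 3.5.

2, 8, 7, 3.5, 1, 3.5, 6, 5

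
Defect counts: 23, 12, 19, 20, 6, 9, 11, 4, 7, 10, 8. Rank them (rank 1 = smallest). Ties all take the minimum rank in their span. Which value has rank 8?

12

Sorted (ascending): 4, 6, 7, 8, 9, 10, 11, 12, 19, 20, 23
No ties — each value takes its position as its rank.
Rank 8 → value 12.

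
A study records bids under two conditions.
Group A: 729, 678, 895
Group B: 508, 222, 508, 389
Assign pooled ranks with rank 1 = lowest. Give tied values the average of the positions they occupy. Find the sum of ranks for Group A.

Sorted (ascending): 222, 389, 508, 508, 678, 729, 895
The 2 values of 508 occupy positions 3–4 → average rank (3+4)/2 = 3.5.
Group A values → pooled ranks: 729→6, 678→5, 895→7
Rank sum = 6 + 5 + 7 = 18

18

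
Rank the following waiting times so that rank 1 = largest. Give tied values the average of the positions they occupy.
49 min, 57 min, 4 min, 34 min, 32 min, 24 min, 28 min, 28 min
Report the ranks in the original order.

2, 1, 8, 3, 4, 7, 5.5, 5.5

Sorted (descending): 57, 49, 34, 32, 28, 28, 24, 4
The 2 values of 28 occupy positions 5–6 → average rank (5+6)/2 = 5.5.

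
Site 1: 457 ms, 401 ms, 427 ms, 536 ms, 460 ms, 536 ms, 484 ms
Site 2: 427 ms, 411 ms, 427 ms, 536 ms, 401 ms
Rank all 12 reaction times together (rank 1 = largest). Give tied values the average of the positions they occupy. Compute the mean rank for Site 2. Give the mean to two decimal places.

Sorted (descending): 536, 536, 536, 484, 460, 457, 427, 427, 427, 411, 401, 401
The 3 values of 536 occupy positions 1–3 → average rank 2.
The 3 values of 427 occupy positions 7–9 → average rank 8.
The 2 values of 401 occupy positions 11–12 → average rank (11+12)/2 = 11.5.
Site 2 values → pooled ranks: 427→8, 411→10, 427→8, 536→2, 401→11.5
Mean rank = (8 + 10 + 8 + 2 + 11.5) / 5 = 7.90

7.90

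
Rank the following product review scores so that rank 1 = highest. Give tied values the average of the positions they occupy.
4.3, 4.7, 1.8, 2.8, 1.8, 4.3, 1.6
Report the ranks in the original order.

2.5, 1, 5.5, 4, 5.5, 2.5, 7

Sorted (descending): 4.7, 4.3, 4.3, 2.8, 1.8, 1.8, 1.6
The 2 values of 4.3 occupy positions 2–3 → average rank (2+3)/2 = 2.5.
The 2 values of 1.8 occupy positions 5–6 → average rank (5+6)/2 = 5.5.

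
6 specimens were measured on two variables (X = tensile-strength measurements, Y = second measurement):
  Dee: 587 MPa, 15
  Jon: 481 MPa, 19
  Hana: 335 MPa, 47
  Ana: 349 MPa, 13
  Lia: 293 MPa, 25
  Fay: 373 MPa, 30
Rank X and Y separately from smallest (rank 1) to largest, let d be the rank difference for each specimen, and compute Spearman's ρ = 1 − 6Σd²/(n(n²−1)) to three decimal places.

Ranks of variable 1: 6, 5, 2, 3, 1, 4
Ranks of variable 2: 2, 3, 6, 1, 4, 5
d = r₁ − r₂: 4, 2, -4, 2, -3, -1
d²: 16, 4, 16, 4, 9, 1; Σd² = 50
ρ = 1 − 6·50/(6·35) = 1 − 300/210 = -0.429

-0.429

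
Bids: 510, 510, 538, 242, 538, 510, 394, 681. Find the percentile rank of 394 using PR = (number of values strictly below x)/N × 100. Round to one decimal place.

N = 8.
Strictly below 394: 1. Equal to 394: 1.
PR = 1/8 × 100 = 12.5

12.5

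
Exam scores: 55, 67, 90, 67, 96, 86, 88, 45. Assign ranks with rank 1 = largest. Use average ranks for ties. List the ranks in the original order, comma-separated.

Sorted (descending): 96, 90, 88, 86, 67, 67, 55, 45
The 2 values of 67 occupy positions 5–6 → average rank (5+6)/2 = 5.5.

7, 5.5, 2, 5.5, 1, 4, 3, 8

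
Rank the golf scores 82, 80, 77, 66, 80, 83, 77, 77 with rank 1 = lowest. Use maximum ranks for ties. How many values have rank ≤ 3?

Sorted (ascending): 66, 77, 77, 77, 80, 80, 82, 83
The 3 values of 77 occupy positions 2–4 → each gets rank 4.
The 2 values of 80 occupy positions 5–6 → each gets rank 6.
Ranks ≤ 3: {1} → 1 value.

1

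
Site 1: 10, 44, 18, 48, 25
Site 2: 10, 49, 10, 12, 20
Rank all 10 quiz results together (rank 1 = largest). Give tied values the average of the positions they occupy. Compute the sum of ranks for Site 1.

Sorted (descending): 49, 48, 44, 25, 20, 18, 12, 10, 10, 10
The 3 values of 10 occupy positions 8–10 → average rank 9.
Site 1 values → pooled ranks: 10→9, 44→3, 18→6, 48→2, 25→4
Rank sum = 9 + 3 + 6 + 2 + 4 = 24

24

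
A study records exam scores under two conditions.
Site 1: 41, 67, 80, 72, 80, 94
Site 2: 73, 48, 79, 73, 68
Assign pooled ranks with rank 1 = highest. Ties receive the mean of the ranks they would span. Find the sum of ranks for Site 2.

33

Sorted (descending): 94, 80, 80, 79, 73, 73, 72, 68, 67, 48, 41
The 2 values of 80 occupy positions 2–3 → average rank (2+3)/2 = 2.5.
The 2 values of 73 occupy positions 5–6 → average rank (5+6)/2 = 5.5.
Site 2 values → pooled ranks: 73→5.5, 48→10, 79→4, 73→5.5, 68→8
Rank sum = 5.5 + 10 + 4 + 5.5 + 8 = 33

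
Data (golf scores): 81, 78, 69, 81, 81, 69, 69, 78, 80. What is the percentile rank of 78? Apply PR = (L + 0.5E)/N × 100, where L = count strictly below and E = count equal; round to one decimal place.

N = 9.
Strictly below 78: 3. Equal to 78: 2.
PR = (3 + 0.5·2)/9 × 100 = 44.4

44.4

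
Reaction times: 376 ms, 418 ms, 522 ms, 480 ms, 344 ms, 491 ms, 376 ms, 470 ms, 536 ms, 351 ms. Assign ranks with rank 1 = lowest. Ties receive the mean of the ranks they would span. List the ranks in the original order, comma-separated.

3.5, 5, 9, 7, 1, 8, 3.5, 6, 10, 2

Sorted (ascending): 344, 351, 376, 376, 418, 470, 480, 491, 522, 536
The 2 values of 376 occupy positions 3–4 → average rank (3+4)/2 = 3.5.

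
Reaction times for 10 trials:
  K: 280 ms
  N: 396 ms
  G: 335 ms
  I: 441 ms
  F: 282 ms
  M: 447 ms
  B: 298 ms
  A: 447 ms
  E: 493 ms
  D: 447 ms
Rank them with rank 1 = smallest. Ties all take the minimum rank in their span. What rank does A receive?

7

Sorted (ascending): 280, 282, 298, 335, 396, 441, 447, 447, 447, 493
The 3 values of 447 occupy positions 7–9 → each gets rank 7.
A has value 447 ms → rank 7.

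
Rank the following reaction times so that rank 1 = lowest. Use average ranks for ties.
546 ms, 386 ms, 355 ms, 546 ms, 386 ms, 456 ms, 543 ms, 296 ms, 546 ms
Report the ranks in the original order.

8, 3.5, 2, 8, 3.5, 5, 6, 1, 8

Sorted (ascending): 296, 355, 386, 386, 456, 543, 546, 546, 546
The 2 values of 386 occupy positions 3–4 → average rank (3+4)/2 = 3.5.
The 3 values of 546 occupy positions 7–9 → average rank 8.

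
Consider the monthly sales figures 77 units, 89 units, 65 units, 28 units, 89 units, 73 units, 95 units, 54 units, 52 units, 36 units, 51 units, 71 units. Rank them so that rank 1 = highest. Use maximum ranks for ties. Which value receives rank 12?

Sorted (descending): 95, 89, 89, 77, 73, 71, 65, 54, 52, 51, 36, 28
The 2 values of 89 occupy positions 2–3 → each gets rank 3.
Rank 12 → value 28.

28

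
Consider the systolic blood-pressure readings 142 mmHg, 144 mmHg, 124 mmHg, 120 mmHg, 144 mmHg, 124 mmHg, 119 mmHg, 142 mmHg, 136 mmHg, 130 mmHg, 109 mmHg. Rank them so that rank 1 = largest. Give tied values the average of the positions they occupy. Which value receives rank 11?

Sorted (descending): 144, 144, 142, 142, 136, 130, 124, 124, 120, 119, 109
The 2 values of 144 occupy positions 1–2 → average rank (1+2)/2 = 1.5.
The 2 values of 142 occupy positions 3–4 → average rank (3+4)/2 = 3.5.
The 2 values of 124 occupy positions 7–8 → average rank (7+8)/2 = 7.5.
Rank 11 → value 109.

109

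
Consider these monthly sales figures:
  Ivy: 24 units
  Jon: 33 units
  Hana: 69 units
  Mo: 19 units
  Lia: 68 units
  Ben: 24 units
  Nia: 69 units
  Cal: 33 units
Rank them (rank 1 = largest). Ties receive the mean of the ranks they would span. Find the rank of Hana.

Sorted (descending): 69, 69, 68, 33, 33, 24, 24, 19
The 2 values of 69 occupy positions 1–2 → average rank (1+2)/2 = 1.5.
The 2 values of 33 occupy positions 4–5 → average rank (4+5)/2 = 4.5.
The 2 values of 24 occupy positions 6–7 → average rank (6+7)/2 = 6.5.
Hana has value 69 units → rank 1.5.

1.5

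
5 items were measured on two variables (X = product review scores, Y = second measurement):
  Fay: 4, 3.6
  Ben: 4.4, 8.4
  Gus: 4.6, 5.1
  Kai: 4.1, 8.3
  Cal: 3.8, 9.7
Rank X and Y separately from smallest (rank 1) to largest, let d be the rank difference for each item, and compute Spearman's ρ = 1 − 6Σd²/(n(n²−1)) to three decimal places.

Ranks of variable 1: 2, 4, 5, 3, 1
Ranks of variable 2: 1, 4, 2, 3, 5
d = r₁ − r₂: 1, 0, 3, 0, -4
d²: 1, 0, 9, 0, 16; Σd² = 26
ρ = 1 − 6·26/(5·24) = 1 − 156/120 = -0.300

-0.300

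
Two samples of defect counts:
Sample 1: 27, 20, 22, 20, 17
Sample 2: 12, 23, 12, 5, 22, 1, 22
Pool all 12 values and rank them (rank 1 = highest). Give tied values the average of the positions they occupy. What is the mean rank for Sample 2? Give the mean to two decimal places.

7.43

Sorted (descending): 27, 23, 22, 22, 22, 20, 20, 17, 12, 12, 5, 1
The 3 values of 22 occupy positions 3–5 → average rank 4.
The 2 values of 20 occupy positions 6–7 → average rank (6+7)/2 = 6.5.
The 2 values of 12 occupy positions 9–10 → average rank (9+10)/2 = 9.5.
Sample 2 values → pooled ranks: 12→9.5, 23→2, 12→9.5, 5→11, 22→4, 1→12, 22→4
Mean rank = (9.5 + 2 + 9.5 + 11 + 4 + 12 + 4) / 7 = 7.43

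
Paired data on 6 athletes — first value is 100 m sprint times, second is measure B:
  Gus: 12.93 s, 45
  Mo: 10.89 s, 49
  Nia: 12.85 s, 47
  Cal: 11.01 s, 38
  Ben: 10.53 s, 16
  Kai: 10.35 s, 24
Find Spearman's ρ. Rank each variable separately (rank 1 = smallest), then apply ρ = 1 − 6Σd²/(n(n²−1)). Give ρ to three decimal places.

Ranks of variable 1: 6, 3, 5, 4, 2, 1
Ranks of variable 2: 4, 6, 5, 3, 1, 2
d = r₁ − r₂: 2, -3, 0, 1, 1, -1
d²: 4, 9, 0, 1, 1, 1; Σd² = 16
ρ = 1 − 6·16/(6·35) = 1 − 96/210 = 0.543

0.543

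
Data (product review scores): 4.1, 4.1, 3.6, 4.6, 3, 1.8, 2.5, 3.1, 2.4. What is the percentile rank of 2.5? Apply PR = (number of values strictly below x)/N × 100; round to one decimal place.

N = 9.
Strictly below 2.5: 2. Equal to 2.5: 1.
PR = 2/9 × 100 = 22.2

22.2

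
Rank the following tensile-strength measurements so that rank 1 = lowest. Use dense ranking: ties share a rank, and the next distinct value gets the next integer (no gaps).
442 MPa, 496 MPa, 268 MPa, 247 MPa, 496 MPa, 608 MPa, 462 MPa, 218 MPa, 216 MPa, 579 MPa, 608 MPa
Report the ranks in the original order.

5, 7, 4, 3, 7, 9, 6, 2, 1, 8, 9

Sorted (ascending): 216, 218, 247, 268, 442, 462, 496, 496, 579, 608, 608
The 2 values of 496 share dense rank 7.
The 2 values of 608 share dense rank 9.
Remaining distinct values take the next consecutive integers.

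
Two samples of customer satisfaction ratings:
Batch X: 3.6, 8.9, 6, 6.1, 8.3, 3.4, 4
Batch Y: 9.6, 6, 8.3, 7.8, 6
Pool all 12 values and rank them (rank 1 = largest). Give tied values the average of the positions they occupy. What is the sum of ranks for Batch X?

Sorted (descending): 9.6, 8.9, 8.3, 8.3, 7.8, 6.1, 6, 6, 6, 4, 3.6, 3.4
The 2 values of 8.3 occupy positions 3–4 → average rank (3+4)/2 = 3.5.
The 3 values of 6 occupy positions 7–9 → average rank 8.
Batch X values → pooled ranks: 3.6→11, 8.9→2, 6→8, 6.1→6, 8.3→3.5, 3.4→12, 4→10
Rank sum = 11 + 2 + 8 + 6 + 3.5 + 12 + 10 = 52.5

52.5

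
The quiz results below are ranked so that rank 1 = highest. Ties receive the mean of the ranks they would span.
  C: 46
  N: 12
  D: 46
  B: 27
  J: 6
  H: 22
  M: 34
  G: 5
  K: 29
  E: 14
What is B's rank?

5

Sorted (descending): 46, 46, 34, 29, 27, 22, 14, 12, 6, 5
The 2 values of 46 occupy positions 1–2 → average rank (1+2)/2 = 1.5.
B has value 27 → rank 5.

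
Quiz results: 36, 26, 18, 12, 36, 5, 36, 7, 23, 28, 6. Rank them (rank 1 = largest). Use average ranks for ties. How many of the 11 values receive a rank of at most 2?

3

Sorted (descending): 36, 36, 36, 28, 26, 23, 18, 12, 7, 6, 5
The 3 values of 36 occupy positions 1–3 → average rank 2.
Ranks ≤ 2: {2, 2, 2} → 3 values.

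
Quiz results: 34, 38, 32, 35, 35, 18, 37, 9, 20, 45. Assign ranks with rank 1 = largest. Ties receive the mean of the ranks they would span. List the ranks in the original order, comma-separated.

6, 2, 7, 4.5, 4.5, 9, 3, 10, 8, 1

Sorted (descending): 45, 38, 37, 35, 35, 34, 32, 20, 18, 9
The 2 values of 35 occupy positions 4–5 → average rank (4+5)/2 = 4.5.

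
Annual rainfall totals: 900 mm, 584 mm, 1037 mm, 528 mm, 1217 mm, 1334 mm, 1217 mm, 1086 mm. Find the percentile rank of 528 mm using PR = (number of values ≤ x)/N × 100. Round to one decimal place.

N = 8.
Strictly below 528: 0. Equal to 528: 1.
PR = 1/8 × 100 = 12.5

12.5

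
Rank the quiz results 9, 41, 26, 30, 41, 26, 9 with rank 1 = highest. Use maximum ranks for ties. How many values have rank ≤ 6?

Sorted (descending): 41, 41, 30, 26, 26, 9, 9
The 2 values of 41 occupy positions 1–2 → each gets rank 2.
The 2 values of 26 occupy positions 4–5 → each gets rank 5.
The 2 values of 9 occupy positions 6–7 → each gets rank 7.
Ranks ≤ 6: {2, 2, 3, 5, 5} → 5 values.

5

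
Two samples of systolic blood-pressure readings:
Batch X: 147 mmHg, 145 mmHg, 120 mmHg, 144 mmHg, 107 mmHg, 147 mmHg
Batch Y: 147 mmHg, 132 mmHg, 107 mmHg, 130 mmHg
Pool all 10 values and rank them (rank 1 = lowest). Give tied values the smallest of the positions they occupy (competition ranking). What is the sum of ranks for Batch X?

Sorted (ascending): 107, 107, 120, 130, 132, 144, 145, 147, 147, 147
The 2 values of 107 occupy positions 1–2 → each gets rank 1.
The 3 values of 147 occupy positions 8–10 → each gets rank 8.
Batch X values → pooled ranks: 147→8, 145→7, 120→3, 144→6, 107→1, 147→8
Rank sum = 8 + 7 + 3 + 6 + 1 + 8 = 33

33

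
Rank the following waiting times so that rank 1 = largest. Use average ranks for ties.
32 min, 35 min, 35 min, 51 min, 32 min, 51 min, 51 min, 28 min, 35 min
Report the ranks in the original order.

7.5, 5, 5, 2, 7.5, 2, 2, 9, 5

Sorted (descending): 51, 51, 51, 35, 35, 35, 32, 32, 28
The 3 values of 51 occupy positions 1–3 → average rank 2.
The 3 values of 35 occupy positions 4–6 → average rank 5.
The 2 values of 32 occupy positions 7–8 → average rank (7+8)/2 = 7.5.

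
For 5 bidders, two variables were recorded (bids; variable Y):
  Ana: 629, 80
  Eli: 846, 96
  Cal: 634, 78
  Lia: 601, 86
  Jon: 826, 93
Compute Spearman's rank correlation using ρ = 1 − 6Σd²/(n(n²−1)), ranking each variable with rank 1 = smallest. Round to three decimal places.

0.600

Ranks of variable 1: 2, 5, 3, 1, 4
Ranks of variable 2: 2, 5, 1, 3, 4
d = r₁ − r₂: 0, 0, 2, -2, 0
d²: 0, 0, 4, 4, 0; Σd² = 8
ρ = 1 − 6·8/(5·24) = 1 − 48/120 = 0.600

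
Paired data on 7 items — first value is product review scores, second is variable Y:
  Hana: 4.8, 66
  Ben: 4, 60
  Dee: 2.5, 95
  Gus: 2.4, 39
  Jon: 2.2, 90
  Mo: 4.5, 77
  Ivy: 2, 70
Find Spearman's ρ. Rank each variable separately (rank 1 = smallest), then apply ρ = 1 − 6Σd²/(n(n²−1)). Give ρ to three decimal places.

-0.143

Ranks of variable 1: 7, 5, 4, 3, 2, 6, 1
Ranks of variable 2: 3, 2, 7, 1, 6, 5, 4
d = r₁ − r₂: 4, 3, -3, 2, -4, 1, -3
d²: 16, 9, 9, 4, 16, 1, 9; Σd² = 64
ρ = 1 − 6·64/(7·48) = 1 − 384/336 = -0.143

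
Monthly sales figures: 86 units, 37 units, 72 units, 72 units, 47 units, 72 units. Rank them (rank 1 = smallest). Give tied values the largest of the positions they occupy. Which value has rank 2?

47

Sorted (ascending): 37, 47, 72, 72, 72, 86
The 3 values of 72 occupy positions 3–5 → each gets rank 5.
Rank 2 → value 47.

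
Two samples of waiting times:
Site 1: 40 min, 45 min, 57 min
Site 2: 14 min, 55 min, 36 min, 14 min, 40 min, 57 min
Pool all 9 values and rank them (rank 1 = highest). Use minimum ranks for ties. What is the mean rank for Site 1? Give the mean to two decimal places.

Sorted (descending): 57, 57, 55, 45, 40, 40, 36, 14, 14
The 2 values of 57 occupy positions 1–2 → each gets rank 1.
The 2 values of 40 occupy positions 5–6 → each gets rank 5.
The 2 values of 14 occupy positions 8–9 → each gets rank 8.
Site 1 values → pooled ranks: 40→5, 45→4, 57→1
Mean rank = (5 + 4 + 1) / 3 = 3.33

3.33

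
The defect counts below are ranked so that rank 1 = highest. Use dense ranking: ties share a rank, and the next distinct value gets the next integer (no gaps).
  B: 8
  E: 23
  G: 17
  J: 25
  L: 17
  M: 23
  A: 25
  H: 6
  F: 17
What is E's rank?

Sorted (descending): 25, 25, 23, 23, 17, 17, 17, 8, 6
The 2 values of 25 share dense rank 1.
The 2 values of 23 share dense rank 2.
The 3 values of 17 share dense rank 3.
Remaining distinct values take the next consecutive integers.
E has value 23 → rank 2.

2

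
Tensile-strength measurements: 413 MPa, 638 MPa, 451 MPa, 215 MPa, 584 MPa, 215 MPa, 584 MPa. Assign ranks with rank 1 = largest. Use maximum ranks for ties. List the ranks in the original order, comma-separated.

Sorted (descending): 638, 584, 584, 451, 413, 215, 215
The 2 values of 584 occupy positions 2–3 → each gets rank 3.
The 2 values of 215 occupy positions 6–7 → each gets rank 7.

5, 1, 4, 7, 3, 7, 3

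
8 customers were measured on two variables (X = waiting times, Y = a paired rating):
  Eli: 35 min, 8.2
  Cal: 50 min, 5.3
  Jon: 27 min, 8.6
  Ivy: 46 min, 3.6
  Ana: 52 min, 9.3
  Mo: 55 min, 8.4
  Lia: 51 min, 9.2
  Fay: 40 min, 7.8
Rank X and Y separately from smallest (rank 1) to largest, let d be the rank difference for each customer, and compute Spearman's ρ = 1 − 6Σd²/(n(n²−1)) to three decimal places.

Ranks of variable 1: 2, 5, 1, 4, 7, 8, 6, 3
Ranks of variable 2: 4, 2, 6, 1, 8, 5, 7, 3
d = r₁ − r₂: -2, 3, -5, 3, -1, 3, -1, 0
d²: 4, 9, 25, 9, 1, 9, 1, 0; Σd² = 58
ρ = 1 − 6·58/(8·63) = 1 − 348/504 = 0.310

0.310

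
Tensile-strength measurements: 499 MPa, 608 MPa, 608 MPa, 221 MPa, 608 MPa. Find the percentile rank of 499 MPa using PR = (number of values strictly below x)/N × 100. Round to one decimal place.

N = 5.
Strictly below 499: 1. Equal to 499: 1.
PR = 1/5 × 100 = 20.0

20.0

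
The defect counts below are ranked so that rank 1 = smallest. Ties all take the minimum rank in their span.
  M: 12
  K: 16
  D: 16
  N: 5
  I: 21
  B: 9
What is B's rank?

Sorted (ascending): 5, 9, 12, 16, 16, 21
The 2 values of 16 occupy positions 4–5 → each gets rank 4.
B has value 9 → rank 2.

2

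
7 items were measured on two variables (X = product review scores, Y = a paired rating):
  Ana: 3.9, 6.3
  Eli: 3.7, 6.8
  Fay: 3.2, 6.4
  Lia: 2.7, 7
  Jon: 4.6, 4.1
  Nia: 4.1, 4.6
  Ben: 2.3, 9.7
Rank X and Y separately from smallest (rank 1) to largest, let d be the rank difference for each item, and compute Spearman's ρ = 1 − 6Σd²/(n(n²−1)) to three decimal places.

-0.964

Ranks of variable 1: 5, 4, 3, 2, 7, 6, 1
Ranks of variable 2: 3, 5, 4, 6, 1, 2, 7
d = r₁ − r₂: 2, -1, -1, -4, 6, 4, -6
d²: 4, 1, 1, 16, 36, 16, 36; Σd² = 110
ρ = 1 − 6·110/(7·48) = 1 − 660/336 = -0.964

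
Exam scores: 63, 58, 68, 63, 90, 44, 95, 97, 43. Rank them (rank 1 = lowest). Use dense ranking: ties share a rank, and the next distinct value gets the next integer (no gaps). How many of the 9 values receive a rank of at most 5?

6

Sorted (ascending): 43, 44, 58, 63, 63, 68, 90, 95, 97
The 2 values of 63 share dense rank 4.
Remaining distinct values take the next consecutive integers.
Ranks ≤ 5: {1, 2, 3, 4, 4, 5} → 6 values.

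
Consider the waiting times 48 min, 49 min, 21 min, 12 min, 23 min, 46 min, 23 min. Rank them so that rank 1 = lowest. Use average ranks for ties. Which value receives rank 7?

49

Sorted (ascending): 12, 21, 23, 23, 46, 48, 49
The 2 values of 23 occupy positions 3–4 → average rank (3+4)/2 = 3.5.
Rank 7 → value 49.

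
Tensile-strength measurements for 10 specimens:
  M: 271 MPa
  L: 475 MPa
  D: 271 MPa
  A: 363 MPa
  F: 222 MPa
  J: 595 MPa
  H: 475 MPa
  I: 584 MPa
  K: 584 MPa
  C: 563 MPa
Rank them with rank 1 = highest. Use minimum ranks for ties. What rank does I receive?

Sorted (descending): 595, 584, 584, 563, 475, 475, 363, 271, 271, 222
The 2 values of 584 occupy positions 2–3 → each gets rank 2.
The 2 values of 475 occupy positions 5–6 → each gets rank 5.
The 2 values of 271 occupy positions 8–9 → each gets rank 8.
I has value 584 MPa → rank 2.

2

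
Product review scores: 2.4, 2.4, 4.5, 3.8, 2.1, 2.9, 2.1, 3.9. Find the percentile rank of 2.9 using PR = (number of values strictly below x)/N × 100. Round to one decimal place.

N = 8.
Strictly below 2.9: 4. Equal to 2.9: 1.
PR = 4/8 × 100 = 50.0

50.0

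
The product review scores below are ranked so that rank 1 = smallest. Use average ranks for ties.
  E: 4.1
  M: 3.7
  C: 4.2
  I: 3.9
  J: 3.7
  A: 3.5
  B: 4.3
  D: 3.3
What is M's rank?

Sorted (ascending): 3.3, 3.5, 3.7, 3.7, 3.9, 4.1, 4.2, 4.3
The 2 values of 3.7 occupy positions 3–4 → average rank (3+4)/2 = 3.5.
M has value 3.7 → rank 3.5.

3.5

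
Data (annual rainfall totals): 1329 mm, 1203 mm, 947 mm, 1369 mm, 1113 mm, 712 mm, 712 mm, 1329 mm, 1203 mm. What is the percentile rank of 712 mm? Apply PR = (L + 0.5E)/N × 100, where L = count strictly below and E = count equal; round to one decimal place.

11.1

N = 9.
Strictly below 712: 0. Equal to 712: 2.
PR = (0 + 0.5·2)/9 × 100 = 11.1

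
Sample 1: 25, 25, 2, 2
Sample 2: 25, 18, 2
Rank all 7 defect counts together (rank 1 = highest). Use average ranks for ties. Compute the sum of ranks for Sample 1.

16

Sorted (descending): 25, 25, 25, 18, 2, 2, 2
The 3 values of 25 occupy positions 1–3 → average rank 2.
The 3 values of 2 occupy positions 5–7 → average rank 6.
Sample 1 values → pooled ranks: 25→2, 25→2, 2→6, 2→6
Rank sum = 2 + 2 + 6 + 6 = 16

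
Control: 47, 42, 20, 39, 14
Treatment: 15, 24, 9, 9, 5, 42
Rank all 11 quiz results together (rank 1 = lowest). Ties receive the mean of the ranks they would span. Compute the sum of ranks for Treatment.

27.5

Sorted (ascending): 5, 9, 9, 14, 15, 20, 24, 39, 42, 42, 47
The 2 values of 9 occupy positions 2–3 → average rank (2+3)/2 = 2.5.
The 2 values of 42 occupy positions 9–10 → average rank (9+10)/2 = 9.5.
Treatment values → pooled ranks: 15→5, 24→7, 9→2.5, 9→2.5, 5→1, 42→9.5
Rank sum = 5 + 7 + 2.5 + 2.5 + 1 + 9.5 = 27.5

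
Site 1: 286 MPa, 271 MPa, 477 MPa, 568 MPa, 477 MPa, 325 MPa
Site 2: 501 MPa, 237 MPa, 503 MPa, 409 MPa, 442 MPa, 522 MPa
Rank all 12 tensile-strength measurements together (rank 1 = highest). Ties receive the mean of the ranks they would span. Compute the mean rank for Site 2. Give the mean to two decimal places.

6.00

Sorted (descending): 568, 522, 503, 501, 477, 477, 442, 409, 325, 286, 271, 237
The 2 values of 477 occupy positions 5–6 → average rank (5+6)/2 = 5.5.
Site 2 values → pooled ranks: 501→4, 237→12, 503→3, 409→8, 442→7, 522→2
Mean rank = (4 + 12 + 3 + 8 + 7 + 2) / 6 = 6.00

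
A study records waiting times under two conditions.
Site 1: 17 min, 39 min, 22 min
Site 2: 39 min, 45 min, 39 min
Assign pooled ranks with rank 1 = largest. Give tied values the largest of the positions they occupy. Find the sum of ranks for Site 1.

15

Sorted (descending): 45, 39, 39, 39, 22, 17
The 3 values of 39 occupy positions 2–4 → each gets rank 4.
Site 1 values → pooled ranks: 17→6, 39→4, 22→5
Rank sum = 6 + 4 + 5 = 15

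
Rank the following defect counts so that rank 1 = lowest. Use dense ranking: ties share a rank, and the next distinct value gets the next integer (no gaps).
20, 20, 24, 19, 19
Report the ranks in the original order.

2, 2, 3, 1, 1

Sorted (ascending): 19, 19, 20, 20, 24
The 2 values of 19 share dense rank 1.
The 2 values of 20 share dense rank 2.
Remaining distinct values take the next consecutive integers.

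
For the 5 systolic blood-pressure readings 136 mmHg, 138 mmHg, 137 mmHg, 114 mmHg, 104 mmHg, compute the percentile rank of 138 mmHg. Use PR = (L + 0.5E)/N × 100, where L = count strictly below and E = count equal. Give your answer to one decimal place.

N = 5.
Strictly below 138: 4. Equal to 138: 1.
PR = (4 + 0.5·1)/5 × 100 = 90.0

90.0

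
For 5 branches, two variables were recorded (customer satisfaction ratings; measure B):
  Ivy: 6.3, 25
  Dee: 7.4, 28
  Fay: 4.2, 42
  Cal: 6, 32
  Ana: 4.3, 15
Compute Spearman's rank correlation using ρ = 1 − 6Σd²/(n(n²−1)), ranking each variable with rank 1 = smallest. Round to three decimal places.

-0.300

Ranks of variable 1: 4, 5, 1, 3, 2
Ranks of variable 2: 2, 3, 5, 4, 1
d = r₁ − r₂: 2, 2, -4, -1, 1
d²: 4, 4, 16, 1, 1; Σd² = 26
ρ = 1 − 6·26/(5·24) = 1 − 156/120 = -0.300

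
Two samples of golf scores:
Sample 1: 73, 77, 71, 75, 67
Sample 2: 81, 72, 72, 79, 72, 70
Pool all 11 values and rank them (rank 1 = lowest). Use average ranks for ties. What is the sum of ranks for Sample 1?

Sorted (ascending): 67, 70, 71, 72, 72, 72, 73, 75, 77, 79, 81
The 3 values of 72 occupy positions 4–6 → average rank 5.
Sample 1 values → pooled ranks: 73→7, 77→9, 71→3, 75→8, 67→1
Rank sum = 7 + 9 + 3 + 8 + 1 = 28

28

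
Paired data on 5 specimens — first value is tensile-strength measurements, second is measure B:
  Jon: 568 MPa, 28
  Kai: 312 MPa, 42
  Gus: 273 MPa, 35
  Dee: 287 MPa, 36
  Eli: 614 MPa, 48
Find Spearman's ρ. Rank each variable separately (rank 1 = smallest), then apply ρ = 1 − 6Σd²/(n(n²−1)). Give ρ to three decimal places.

0.400

Ranks of variable 1: 4, 3, 1, 2, 5
Ranks of variable 2: 1, 4, 2, 3, 5
d = r₁ − r₂: 3, -1, -1, -1, 0
d²: 9, 1, 1, 1, 0; Σd² = 12
ρ = 1 − 6·12/(5·24) = 1 − 72/120 = 0.400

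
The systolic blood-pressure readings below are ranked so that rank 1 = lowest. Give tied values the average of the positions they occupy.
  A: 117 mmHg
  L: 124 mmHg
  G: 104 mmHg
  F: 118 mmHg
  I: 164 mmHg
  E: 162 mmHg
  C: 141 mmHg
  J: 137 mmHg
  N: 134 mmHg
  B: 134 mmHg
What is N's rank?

Sorted (ascending): 104, 117, 118, 124, 134, 134, 137, 141, 162, 164
The 2 values of 134 occupy positions 5–6 → average rank (5+6)/2 = 5.5.
N has value 134 mmHg → rank 5.5.

5.5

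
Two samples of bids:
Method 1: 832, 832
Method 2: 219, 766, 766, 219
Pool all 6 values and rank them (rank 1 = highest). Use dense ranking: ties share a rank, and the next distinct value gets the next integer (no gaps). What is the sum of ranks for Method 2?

10

Sorted (descending): 832, 832, 766, 766, 219, 219
The 2 values of 832 share dense rank 1.
The 2 values of 766 share dense rank 2.
The 2 values of 219 share dense rank 3.
Method 2 values → pooled ranks: 219→3, 766→2, 766→2, 219→3
Rank sum = 3 + 2 + 2 + 3 = 10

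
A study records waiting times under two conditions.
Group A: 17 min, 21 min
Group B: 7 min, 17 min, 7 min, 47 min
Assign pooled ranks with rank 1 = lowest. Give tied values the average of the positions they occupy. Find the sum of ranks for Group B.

Sorted (ascending): 7, 7, 17, 17, 21, 47
The 2 values of 7 occupy positions 1–2 → average rank (1+2)/2 = 1.5.
The 2 values of 17 occupy positions 3–4 → average rank (3+4)/2 = 3.5.
Group B values → pooled ranks: 7→1.5, 17→3.5, 7→1.5, 47→6
Rank sum = 1.5 + 3.5 + 1.5 + 6 = 12.5

12.5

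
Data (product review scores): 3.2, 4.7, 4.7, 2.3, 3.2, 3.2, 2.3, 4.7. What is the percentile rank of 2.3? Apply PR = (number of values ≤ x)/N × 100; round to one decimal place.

25.0

N = 8.
Strictly below 2.3: 0. Equal to 2.3: 2.
PR = 2/8 × 100 = 25.0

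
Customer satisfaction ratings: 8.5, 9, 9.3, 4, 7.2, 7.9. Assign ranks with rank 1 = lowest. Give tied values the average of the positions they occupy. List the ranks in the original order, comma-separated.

Sorted (ascending): 4, 7.2, 7.9, 8.5, 9, 9.3
No ties — each value takes its position as its rank.

4, 5, 6, 1, 2, 3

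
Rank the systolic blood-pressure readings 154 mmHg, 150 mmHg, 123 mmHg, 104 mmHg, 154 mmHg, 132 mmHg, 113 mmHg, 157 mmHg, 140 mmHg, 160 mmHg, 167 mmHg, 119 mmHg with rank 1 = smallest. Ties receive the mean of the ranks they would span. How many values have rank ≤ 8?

7

Sorted (ascending): 104, 113, 119, 123, 132, 140, 150, 154, 154, 157, 160, 167
The 2 values of 154 occupy positions 8–9 → average rank (8+9)/2 = 8.5.
Ranks ≤ 8: {1, 2, 3, 4, 5, 6, 7} → 7 values.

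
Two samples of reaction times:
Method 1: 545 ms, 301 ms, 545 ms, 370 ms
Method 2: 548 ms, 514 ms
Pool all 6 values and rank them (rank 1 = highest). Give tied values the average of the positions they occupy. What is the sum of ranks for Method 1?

Sorted (descending): 548, 545, 545, 514, 370, 301
The 2 values of 545 occupy positions 2–3 → average rank (2+3)/2 = 2.5.
Method 1 values → pooled ranks: 545→2.5, 301→6, 545→2.5, 370→5
Rank sum = 2.5 + 6 + 2.5 + 5 = 16

16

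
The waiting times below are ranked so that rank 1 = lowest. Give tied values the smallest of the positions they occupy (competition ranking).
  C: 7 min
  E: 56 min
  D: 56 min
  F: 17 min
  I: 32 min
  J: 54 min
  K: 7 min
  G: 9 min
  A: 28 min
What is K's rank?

1

Sorted (ascending): 7, 7, 9, 17, 28, 32, 54, 56, 56
The 2 values of 7 occupy positions 1–2 → each gets rank 1.
The 2 values of 56 occupy positions 8–9 → each gets rank 8.
K has value 7 min → rank 1.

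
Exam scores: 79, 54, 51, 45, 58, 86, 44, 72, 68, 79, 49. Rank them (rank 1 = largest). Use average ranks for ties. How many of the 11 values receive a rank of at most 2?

Sorted (descending): 86, 79, 79, 72, 68, 58, 54, 51, 49, 45, 44
The 2 values of 79 occupy positions 2–3 → average rank (2+3)/2 = 2.5.
Ranks ≤ 2: {1} → 1 value.

1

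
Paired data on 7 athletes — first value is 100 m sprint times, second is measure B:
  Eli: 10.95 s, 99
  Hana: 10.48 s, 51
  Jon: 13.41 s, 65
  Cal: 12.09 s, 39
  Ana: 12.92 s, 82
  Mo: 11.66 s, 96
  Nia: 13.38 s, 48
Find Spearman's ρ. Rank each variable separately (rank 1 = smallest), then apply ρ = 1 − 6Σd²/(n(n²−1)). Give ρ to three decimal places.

Ranks of variable 1: 2, 1, 7, 4, 5, 3, 6
Ranks of variable 2: 7, 3, 4, 1, 5, 6, 2
d = r₁ − r₂: -5, -2, 3, 3, 0, -3, 4
d²: 25, 4, 9, 9, 0, 9, 16; Σd² = 72
ρ = 1 − 6·72/(7·48) = 1 − 432/336 = -0.286

-0.286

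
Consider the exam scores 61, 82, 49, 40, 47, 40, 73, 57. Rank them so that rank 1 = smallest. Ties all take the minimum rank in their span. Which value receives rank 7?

Sorted (ascending): 40, 40, 47, 49, 57, 61, 73, 82
The 2 values of 40 occupy positions 1–2 → each gets rank 1.
Rank 7 → value 73.

73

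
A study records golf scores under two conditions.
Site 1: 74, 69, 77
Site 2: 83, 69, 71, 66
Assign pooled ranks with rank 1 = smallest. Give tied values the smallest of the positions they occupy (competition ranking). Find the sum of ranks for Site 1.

Sorted (ascending): 66, 69, 69, 71, 74, 77, 83
The 2 values of 69 occupy positions 2–3 → each gets rank 2.
Site 1 values → pooled ranks: 74→5, 69→2, 77→6
Rank sum = 5 + 2 + 6 = 13

13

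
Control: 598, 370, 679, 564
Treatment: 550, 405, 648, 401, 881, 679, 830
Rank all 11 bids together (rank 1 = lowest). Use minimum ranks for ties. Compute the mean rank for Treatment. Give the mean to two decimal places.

6.43

Sorted (ascending): 370, 401, 405, 550, 564, 598, 648, 679, 679, 830, 881
The 2 values of 679 occupy positions 8–9 → each gets rank 8.
Treatment values → pooled ranks: 550→4, 405→3, 648→7, 401→2, 881→11, 679→8, 830→10
Mean rank = (4 + 3 + 7 + 2 + 11 + 8 + 10) / 7 = 6.43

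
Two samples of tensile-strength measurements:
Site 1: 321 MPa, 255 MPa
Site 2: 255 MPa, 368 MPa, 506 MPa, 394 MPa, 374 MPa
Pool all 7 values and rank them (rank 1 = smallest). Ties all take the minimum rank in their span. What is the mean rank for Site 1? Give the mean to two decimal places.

2.00

Sorted (ascending): 255, 255, 321, 368, 374, 394, 506
The 2 values of 255 occupy positions 1–2 → each gets rank 1.
Site 1 values → pooled ranks: 321→3, 255→1
Mean rank = (3 + 1) / 2 = 2.00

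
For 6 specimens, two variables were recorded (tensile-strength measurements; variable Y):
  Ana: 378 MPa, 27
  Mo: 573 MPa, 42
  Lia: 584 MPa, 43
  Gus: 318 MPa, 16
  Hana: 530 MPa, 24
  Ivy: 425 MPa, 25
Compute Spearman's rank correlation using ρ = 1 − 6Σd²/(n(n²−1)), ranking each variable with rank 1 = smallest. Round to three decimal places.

0.771

Ranks of variable 1: 2, 5, 6, 1, 4, 3
Ranks of variable 2: 4, 5, 6, 1, 2, 3
d = r₁ − r₂: -2, 0, 0, 0, 2, 0
d²: 4, 0, 0, 0, 4, 0; Σd² = 8
ρ = 1 − 6·8/(6·35) = 1 − 48/210 = 0.771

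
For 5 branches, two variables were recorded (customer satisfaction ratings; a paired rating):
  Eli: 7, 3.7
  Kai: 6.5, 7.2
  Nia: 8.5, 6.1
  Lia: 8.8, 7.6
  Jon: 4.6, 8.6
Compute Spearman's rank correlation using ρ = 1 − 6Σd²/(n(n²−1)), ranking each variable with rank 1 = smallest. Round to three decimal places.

-0.300

Ranks of variable 1: 3, 2, 4, 5, 1
Ranks of variable 2: 1, 3, 2, 4, 5
d = r₁ − r₂: 2, -1, 2, 1, -4
d²: 4, 1, 4, 1, 16; Σd² = 26
ρ = 1 − 6·26/(5·24) = 1 − 156/120 = -0.300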